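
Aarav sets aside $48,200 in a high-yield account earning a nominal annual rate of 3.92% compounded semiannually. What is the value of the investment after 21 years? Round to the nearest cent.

$108,918.03

Periodic rate = 3.92%/2 = 0.0196; periods = 2·21 = 42.
A = 48,200·(1 + 0.0196)^42 ≈ 48,200·2.25971009348 ≈ 108,918.0265.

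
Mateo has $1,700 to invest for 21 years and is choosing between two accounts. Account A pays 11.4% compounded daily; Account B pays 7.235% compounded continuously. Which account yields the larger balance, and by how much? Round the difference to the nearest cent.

Account A growth factor: (1 + 0.114/365)^7665 ≈ 10.953140516; balance ≈ 18,620.3389.
Account B growth factor: e^(0.07235·21) = e^1.51935 ≈ 4.569254214; balance ≈ 7,767.7322.
Account A is larger by 10,852.6067.

Account A, by $10,852.61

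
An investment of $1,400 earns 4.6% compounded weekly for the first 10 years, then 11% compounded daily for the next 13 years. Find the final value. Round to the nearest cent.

After 10 years at 4.6%: 1,400 × 1.58375191 ≈ 2,217.2527.
Then 13 years at 11%: 2,217.2527 × 4.177799046 ≈ 9,263.2361.

$9,263.24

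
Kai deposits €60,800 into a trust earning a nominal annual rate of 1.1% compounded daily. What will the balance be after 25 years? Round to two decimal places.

€80,044.73

Periodic rate = 1.1%/365 = 0.000030137; periods = 365·25 = 9125.
A = 60,800·(1 + 0.011/365)^9125 ≈ 60,800·1.3165252195 ≈ 80,044.7333.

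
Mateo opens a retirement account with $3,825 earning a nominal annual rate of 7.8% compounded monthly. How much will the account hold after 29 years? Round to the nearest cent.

Growth factor = (1 + 0.0065)^348 ≈ 9.53224443.
A ≈ 3,825 × 9.53224443 ≈ 36,460.8349.

$36,460.83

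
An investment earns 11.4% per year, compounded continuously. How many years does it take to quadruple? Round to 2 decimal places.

e^(0.114t) = 4, so 0.114t = ln 4 ≈ 1.3863.
t ≈ 1.3863/0.114 ≈ 12.1605.

12.16 years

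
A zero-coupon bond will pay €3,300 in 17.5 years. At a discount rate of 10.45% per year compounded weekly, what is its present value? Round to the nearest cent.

€531.00

Periodic rate = 10.45%/52 = 0.00200962; 910 periods.
P = 3,300/(1 + 0.1045/52)^910 ≈ 3,300/6.214684231 ≈ 531.0004.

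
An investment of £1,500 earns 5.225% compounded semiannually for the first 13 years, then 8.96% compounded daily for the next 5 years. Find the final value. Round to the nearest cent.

£4,590.27

After 13 years at 5.225%: 1,500 × 1.955271119 ≈ 2,932.9067.
Then 5 years at 8.96%: 2,932.9067 × 1.565092647 ≈ 4,590.2707.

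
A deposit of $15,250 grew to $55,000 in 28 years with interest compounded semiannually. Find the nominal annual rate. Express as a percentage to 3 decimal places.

4.634%

The 56-period growth factor is 55,000/15,250 = 3.60656.
r/2 = 3.60656^(1/56) − 1 ≈ 0.0231707, so r ≈ 2·0.0231707 = 4.63414%.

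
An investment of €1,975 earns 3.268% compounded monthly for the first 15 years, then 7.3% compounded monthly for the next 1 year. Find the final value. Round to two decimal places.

€3,465.58

Phase 1: 1,975·(1 + 0.03268/12)^180 ≈ 3,222.3217.
Phase 2: 3,222.3217·(1 + 0.073/12)^12 ≈ 3,465.5834.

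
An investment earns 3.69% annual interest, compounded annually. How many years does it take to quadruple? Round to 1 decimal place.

(1 + 0.0369)^t = 4.
t = ln 4 / ln(1 + 0.0369) ≈ 1.3863/0.0362355 ≈ 38.2579.

38.3 years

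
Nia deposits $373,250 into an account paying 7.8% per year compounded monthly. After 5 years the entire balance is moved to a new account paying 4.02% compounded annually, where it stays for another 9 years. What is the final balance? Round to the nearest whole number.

$785,015

Phase 1: 373,250·(1 + 0.0065)^60 ≈ 550,587.7821.
Phase 2: 550,587.7821·(1 + 0.0402)^9 ≈ 785,015.4691.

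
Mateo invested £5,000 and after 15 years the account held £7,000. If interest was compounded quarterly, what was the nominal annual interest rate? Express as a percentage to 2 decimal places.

The 60-period growth factor is 7,000/5,000 = 1.4.
r/4 = 1.4^(1/60) − 1 ≈ 0.00562362, so r ≈ 4·0.00562362 = 2.24945%.

2.25%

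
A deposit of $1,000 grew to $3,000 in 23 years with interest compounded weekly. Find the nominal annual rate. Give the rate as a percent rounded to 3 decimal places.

(1 + r/52)^1196 = 3,000/1,000 = 3.
1 + r/52 = 3^(1/1196) ≈ 1.000919, so r/52 ≈ 0.000918994.
r ≈ 52·0.000918994 = 4.77877%.

4.779%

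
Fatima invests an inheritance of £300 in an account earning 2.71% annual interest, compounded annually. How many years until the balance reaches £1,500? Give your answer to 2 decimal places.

(1 + 0.0271)^t = 1,500/300 = 5.
t·ln(1 + 0.0271) = ln(5); t = 1.6094/0.0267393 ≈ 60.1900.

60.19 years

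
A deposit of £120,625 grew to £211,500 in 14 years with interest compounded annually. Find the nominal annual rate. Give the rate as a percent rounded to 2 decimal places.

(1 + r)^14 = 211,500/120,625 = 1.75337.
1 + r = 1.75337^(1/14) ≈ 1.040925, so r ≈ 0.0409252.
r ≈ 4.09252%.

4.09%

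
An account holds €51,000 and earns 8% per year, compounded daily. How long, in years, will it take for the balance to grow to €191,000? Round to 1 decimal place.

We need (1 + 0.000219178)^(365t) = 3.7451, so 365t = ln 3.7451 / ln 1.000219 ≈ 6025.2033.
t ≈ 6025.2033/365 = 16.5074 years.

16.5 years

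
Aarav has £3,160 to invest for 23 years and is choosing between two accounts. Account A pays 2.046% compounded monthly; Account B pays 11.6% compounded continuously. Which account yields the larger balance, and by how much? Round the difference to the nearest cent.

A: (1 + 0.001705)^276 ≈ 1.600281075, so 3,160 × 1.600281075 ≈ 5,056.8882.
B: e^(0.116·23) = e^2.668 ≈ 14.411118115, so 3,160 × 14.411118115 ≈ 45,539.1332.
Difference ≈ 40,482.2450 in favor of B.

Account B, by £40,482.25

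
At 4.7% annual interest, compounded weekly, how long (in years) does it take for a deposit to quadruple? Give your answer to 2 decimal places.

(1 + 0.000903846)^(52t) = 4.
52t = ln 4 / ln(1 + 0.000903846) ≈ 1.3863/0.000903438 ≈ 1534.4655.
t ≈ 29.5090.

29.51 years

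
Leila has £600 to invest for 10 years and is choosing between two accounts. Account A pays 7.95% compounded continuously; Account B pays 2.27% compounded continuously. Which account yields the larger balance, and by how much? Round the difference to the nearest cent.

Account A growth factor: e^(0.0795·10) = e^0.795 ≈ 2.214440997; balance ≈ 1,328.6646.
Account B growth factor: e^(0.0227·10) = e^0.227 ≈ 1.25482987; balance ≈ 752.8979.
Account A is larger by 575.7667.

Account A, by £575.77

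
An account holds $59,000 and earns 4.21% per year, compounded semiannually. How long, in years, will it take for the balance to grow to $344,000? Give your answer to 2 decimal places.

42.32 years

We need (1 + 0.02105)^(2t) = 5.8305, so 2t = ln 5.8305 / ln 1.02105 ≈ 84.6364.
t ≈ 84.6364/2 = 42.3182 years.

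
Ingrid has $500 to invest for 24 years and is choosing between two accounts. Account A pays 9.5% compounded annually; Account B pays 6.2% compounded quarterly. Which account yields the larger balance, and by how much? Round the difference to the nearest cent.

A: (1 + 0.095)^24 ≈ 8.829555896, so 500 × 8.829555896 ≈ 4,414.7779.
B: (1 + 0.0155)^96 ≈ 4.377972841, so 500 × 4.377972841 ≈ 2,188.9864.
Difference ≈ 2,225.7915 in favor of A.

Account A, by $2,225.79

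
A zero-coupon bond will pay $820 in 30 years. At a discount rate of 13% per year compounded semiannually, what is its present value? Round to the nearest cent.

Growth factor = (1 + 0.065)^60 ≈ 43.7498397.
P = 820/43.7498397 ≈ 18.7429.

$18.74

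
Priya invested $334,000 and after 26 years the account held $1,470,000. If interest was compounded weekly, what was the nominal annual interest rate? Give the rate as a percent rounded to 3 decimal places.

(1 + r/52)^1352 = 1,470,000/334,000 = 4.4012.
1 + r/52 = 4.4012^(1/1352) ≈ 1.001097, so r/52 ≈ 0.00109666.
r ≈ 52·0.00109666 = 5.70265%.

5.703%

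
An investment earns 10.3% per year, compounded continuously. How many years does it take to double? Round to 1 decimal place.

e^(0.103t) = 2, so 0.103t = ln 2 ≈ 0.69315.
t ≈ 0.69315/0.103 ≈ 6.7296.

6.7 years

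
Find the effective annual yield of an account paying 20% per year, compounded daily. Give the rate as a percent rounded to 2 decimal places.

One year is 365 periods at 0.000547945 each: (1 + 0.000547945)^365 ≈ 1.221336.
EAR = 1.221336 − 1 ≈ 22.13359%.

22.13%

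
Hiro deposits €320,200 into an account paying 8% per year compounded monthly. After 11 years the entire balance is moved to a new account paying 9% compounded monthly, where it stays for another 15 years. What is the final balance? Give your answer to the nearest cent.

€2,954,214.61

Phase 1: 320,200·(1 + 0.08/12)^132 ≈ 769,718.9432.
Phase 2: 769,718.9432·(1 + 0.0075)^180 ≈ 2,954,214.6079.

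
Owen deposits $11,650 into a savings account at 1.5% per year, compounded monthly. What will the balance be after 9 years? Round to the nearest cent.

$13,332.73

Growth factor = (1 + 0.00125)^108 ≈ 1.1444402985.
A ≈ 11,650 × 1.1444402985 ≈ 13,332.7295.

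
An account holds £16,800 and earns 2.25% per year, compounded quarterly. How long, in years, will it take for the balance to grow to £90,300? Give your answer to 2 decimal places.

74.95 years

We need (1 + 0.005625)^(4t) = 5.375, so 4t = ln 5.375 / ln 1.005625 ≈ 299.8194.
t ≈ 299.8194/4 = 74.9548 years.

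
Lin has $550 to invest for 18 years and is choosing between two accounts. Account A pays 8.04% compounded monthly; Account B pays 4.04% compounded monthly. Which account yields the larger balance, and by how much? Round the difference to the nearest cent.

A: (1 + 0.0067)^216 ≈ 4.230725226, so 550 × 4.230725226 ≈ 2,326.8989.
B: (1 + 0.0404/12)^216 ≈ 2.066752677, so 550 × 2.066752677 ≈ 1,136.7140.
Difference ≈ 1,190.1849 in favor of A.

Account A, by $1,190.18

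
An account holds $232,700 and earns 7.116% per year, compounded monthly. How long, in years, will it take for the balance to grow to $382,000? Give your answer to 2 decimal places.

We need (1 + 0.00593)^(12t) = 1.6416, so 12t = ln 1.6416 / ln 1.00593 ≈ 83.8345.
t ≈ 83.8345/12 = 6.9862 years.

6.99 years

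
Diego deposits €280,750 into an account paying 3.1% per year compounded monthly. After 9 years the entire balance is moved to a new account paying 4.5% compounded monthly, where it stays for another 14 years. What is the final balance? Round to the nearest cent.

€695,705.57

Phase 1: 280,750·(1 + 0.031/12)^108 ≈ 370,963.9314.
Phase 2: 370,963.9314·(1 + 0.00375)^168 ≈ 695,705.5656.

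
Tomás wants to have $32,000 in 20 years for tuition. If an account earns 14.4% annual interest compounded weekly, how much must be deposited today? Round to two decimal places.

$1,803.48

Growth factor = (1 + 0.144/52)^1040 ≈ 17.743507145.
P = 32,000/17.743507145 ≈ 1,803.4766.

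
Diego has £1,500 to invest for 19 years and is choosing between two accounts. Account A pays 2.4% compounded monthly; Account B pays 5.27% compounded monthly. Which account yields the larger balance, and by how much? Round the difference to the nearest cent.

Account B, by £1,708.24

A: (1 + 0.002)^228 ≈ 1.577032012, so 1,500 × 1.577032012 ≈ 2,365.5480.
B: (1 + 0.0527/12)^228 ≈ 2.715857464, so 1,500 × 2.715857464 ≈ 4,073.7862.
Difference ≈ 1,708.2382 in favor of B.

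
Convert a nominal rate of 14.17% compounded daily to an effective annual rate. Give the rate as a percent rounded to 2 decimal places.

One year is 365 periods at 0.000388219 each: (1 + 0.000388219)^365 ≈ 1.152199.
EAR = 1.152199 − 1 ≈ 15.21992%.

15.22%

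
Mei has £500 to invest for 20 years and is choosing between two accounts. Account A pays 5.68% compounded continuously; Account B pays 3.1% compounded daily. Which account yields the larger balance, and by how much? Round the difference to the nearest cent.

Account A growth factor: e^(0.0568·20) = e^1.136 ≈ 3.114286273; balance ≈ 1,557.1431.
Account B growth factor: (1 + 0.031/365)^7300 ≈ 1.8588791; balance ≈ 929.4396.
Account A is larger by 627.7036.

Account A, by £627.70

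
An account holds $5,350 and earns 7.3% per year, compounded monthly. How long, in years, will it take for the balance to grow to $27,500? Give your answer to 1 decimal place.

22.5 years

We need (1 + 0.00608333)^(12t) = 5.1402, so 12t = ln 5.1402 / ln 1.006083 ≈ 269.9283.
t ≈ 269.9283/12 = 22.4940 years.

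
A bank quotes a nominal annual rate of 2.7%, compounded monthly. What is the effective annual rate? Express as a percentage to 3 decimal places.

2.734%

One year is 12 periods at 0.00225 each: (1 + 0.00225)^12 ≈ 1.027337.
EAR = 1.027337 − 1 ≈ 2.73366%.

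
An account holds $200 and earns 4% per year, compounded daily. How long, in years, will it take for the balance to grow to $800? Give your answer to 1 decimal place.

34.7 years

(1 + 0.000109589)^(365t) = 800/200 = 4.
365t·ln(1 + 0.000109589) = ln(4); 365t = 1.3863/0.000109583 ≈ 12650.6292.
t ≈ 34.6593 years.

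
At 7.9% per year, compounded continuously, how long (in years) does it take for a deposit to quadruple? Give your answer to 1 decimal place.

17.5 years

e^(0.079t) = 4, so 0.079t = ln 4 ≈ 1.3863.
t ≈ 1.3863/0.079 ≈ 17.5480.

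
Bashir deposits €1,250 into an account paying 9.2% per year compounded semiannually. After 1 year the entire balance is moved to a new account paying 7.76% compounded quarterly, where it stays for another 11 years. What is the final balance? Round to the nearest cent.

€3,185.20

Phase 1: 1,250·(1 + 0.046)^2 ≈ 1,367.6450.
Phase 2: 1,367.6450·(1 + 0.0194)^44 ≈ 3,185.2027.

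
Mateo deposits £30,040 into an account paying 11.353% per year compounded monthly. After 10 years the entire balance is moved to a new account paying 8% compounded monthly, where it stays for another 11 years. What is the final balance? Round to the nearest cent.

£223,536.04

After 10 years at 11.353%: 30,040 × 3.09554255726 ≈ 92,990.0984.
Then 11 years at 8%: 92,990.0984 × 2.4038692793 ≈ 223,536.0409.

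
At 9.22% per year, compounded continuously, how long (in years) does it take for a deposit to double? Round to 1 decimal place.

e^(0.0922t) = 2, so 0.0922t = ln 2 ≈ 0.69315.
t ≈ 0.69315/0.0922 ≈ 7.5179.

7.5 years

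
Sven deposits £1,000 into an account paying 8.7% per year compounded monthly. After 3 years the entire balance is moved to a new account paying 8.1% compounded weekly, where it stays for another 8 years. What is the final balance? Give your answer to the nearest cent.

£2,478.25

Phase 1: 1,000·(1 + 0.00725)^36 ≈ 1,297.0059.
Phase 2: 1,297.0059·(1 + 0.081/52)^416 ≈ 2,478.2539.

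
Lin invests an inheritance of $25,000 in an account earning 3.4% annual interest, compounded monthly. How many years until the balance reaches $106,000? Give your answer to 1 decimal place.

42.5 years

(1 + 0.00283333)^(12t) = 106,000/25,000 = 4.24.
12t·ln(1 + 0.00283333) = ln(4.24); 12t = 1.4446/0.00282933 ≈ 510.5678.
t ≈ 42.5473 years.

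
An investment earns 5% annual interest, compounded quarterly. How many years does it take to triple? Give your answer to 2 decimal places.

(1 + 0.0125)^(4t) = 3.
4t = ln 3 / ln(1 + 0.0125) ≈ 1.0986/0.0124225 ≈ 88.4372.
t ≈ 22.1093.

22.11 years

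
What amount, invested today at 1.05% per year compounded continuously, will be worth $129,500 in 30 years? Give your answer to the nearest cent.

P = A·e^(−rt) = 129,500·e^(−0.315).
e^(−0.315) ≈ 0.729788874269, so P ≈ 94,507.6592.

$94,507.66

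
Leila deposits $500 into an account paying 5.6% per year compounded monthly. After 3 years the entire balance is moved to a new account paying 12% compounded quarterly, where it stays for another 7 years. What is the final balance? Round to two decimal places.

After 3 years at 5.6%: 500 × 1.182474427 ≈ 591.2372.
Then 7 years at 12%: 591.2372 × 2.287927676 ≈ 1,352.7080.

$1,352.71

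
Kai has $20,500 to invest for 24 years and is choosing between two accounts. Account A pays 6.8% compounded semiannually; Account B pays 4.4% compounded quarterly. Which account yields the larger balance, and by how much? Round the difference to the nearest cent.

A: (1 + 0.034)^48 ≈ 4.97720880079, so 20,500 × 4.97720880079 ≈ 102,032.7804.
B: (1 + 0.011)^96 ≈ 2.8583205832, so 20,500 × 2.8583205832 ≈ 58,595.5720.
Difference ≈ 43,437.2085 in favor of A.

Account A, by $43,437.21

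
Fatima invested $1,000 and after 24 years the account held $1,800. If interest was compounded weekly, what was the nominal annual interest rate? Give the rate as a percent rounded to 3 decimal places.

2.450%

(1 + r/52)^1248 = 1,800/1,000 = 1.8.
1 + r/52 = 1.8^(1/1248) ≈ 1.000471, so r/52 ≈ 0.000471094.
r ≈ 52·0.000471094 = 2.44969%.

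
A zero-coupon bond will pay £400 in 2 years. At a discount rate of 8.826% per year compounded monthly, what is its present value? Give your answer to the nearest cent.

£335.49

Growth factor = (1 + 0.007355)^24 ≈ 1.19228784.
P = 400/1.19228784 ≈ 335.4895.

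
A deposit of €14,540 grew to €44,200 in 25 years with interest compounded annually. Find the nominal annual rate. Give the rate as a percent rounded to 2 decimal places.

4.55%

The 25-period growth factor is 44,200/14,540 = 3.03989.
r = 3.03989^(1/25) − 1 ≈ 0.0454766, i.e. 4.54766%.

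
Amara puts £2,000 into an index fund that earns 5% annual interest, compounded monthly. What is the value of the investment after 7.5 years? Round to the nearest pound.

Growth factor = (1 + 0.05/12)^90 ≈ 1.453858292.
A ≈ 2,000 × 1.453858292 ≈ 2,907.7166.

£2,908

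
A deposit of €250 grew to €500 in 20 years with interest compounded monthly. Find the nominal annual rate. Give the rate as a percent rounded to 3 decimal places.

3.471%

The 240-period growth factor is 500/250 = 2.
r/12 = 2^(1/240) − 1 ≈ 0.00289229, so r ≈ 12·0.00289229 = 3.47075%.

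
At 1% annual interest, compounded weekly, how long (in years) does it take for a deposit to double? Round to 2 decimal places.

69.32 years

(1 + 0.000192308)^(52t) = 2.
52t = ln 2 / ln(1 + 0.000192308) ≈ 0.69315/0.000192289 ≈ 3604.7119.
t ≈ 69.3214.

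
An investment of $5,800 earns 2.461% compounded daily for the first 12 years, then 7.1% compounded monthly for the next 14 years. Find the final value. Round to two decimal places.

$20,994.05

After 12 years at 2.461%: 5,800 × 1.3435428522 ≈ 7,792.5485.
Then 14 years at 7.1%: 7,792.5485 × 2.6941182326 ≈ 20,994.0471.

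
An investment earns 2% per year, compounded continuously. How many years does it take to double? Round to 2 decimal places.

34.66 years

e^(0.02t) = 2, so 0.02t = ln 2 ≈ 0.69315.
t ≈ 0.69315/0.02 ≈ 34.6574.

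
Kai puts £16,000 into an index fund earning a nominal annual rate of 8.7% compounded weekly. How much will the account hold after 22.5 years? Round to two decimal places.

£113,120.43

Periodic rate = 8.7%/52 = 0.00167308; periods = 52·22.5 = 1170.
A = 16,000·(1 + 0.087/52)^1170 ≈ 16,000·7.0700270091 ≈ 113,120.4321.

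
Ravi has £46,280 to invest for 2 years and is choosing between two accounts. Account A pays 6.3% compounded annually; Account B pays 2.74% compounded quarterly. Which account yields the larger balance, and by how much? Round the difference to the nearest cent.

A: (1 + 0.063)^2 ≈ 1.129969, so 46,280 × 1.129969 ≈ 52,294.9653.
B: (1 + 0.00685)^8 ≈ 1.0561319844, so 46,280 × 1.0561319844 ≈ 48,877.7882.
Difference ≈ 3,417.1771 in favor of A.

Account A, by £3,417.18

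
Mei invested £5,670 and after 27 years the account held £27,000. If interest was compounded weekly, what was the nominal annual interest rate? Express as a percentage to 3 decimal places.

5.783%

(1 + r/52)^1404 = 27,000/5,670 = 4.7619.
1 + r/52 = 4.7619^(1/1404) ≈ 1.001112, so r/52 ≈ 0.00111219.
r ≈ 52·0.00111219 = 5.78339%.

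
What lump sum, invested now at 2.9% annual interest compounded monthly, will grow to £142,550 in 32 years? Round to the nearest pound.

£56,419

Growth factor = (1 + 0.029/12)^384 ≈ 2.52661501961.
P = 142,550/2.52661501961 ≈ 56,419.3591.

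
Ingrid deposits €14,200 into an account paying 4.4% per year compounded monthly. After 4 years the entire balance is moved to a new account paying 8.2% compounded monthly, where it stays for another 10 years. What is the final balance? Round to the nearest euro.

Phase 1: 14,200·(1 + 0.044/12)^48 ≈ 16,927.1710.
Phase 2: 16,927.1710·(1 + 0.082/12)^120 ≈ 38,326.0996.

€38,326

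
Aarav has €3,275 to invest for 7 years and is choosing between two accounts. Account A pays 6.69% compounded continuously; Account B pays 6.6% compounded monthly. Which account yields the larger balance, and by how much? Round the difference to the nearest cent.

Account A, by €39.43

Account A growth factor: e^(0.0669·7) = e^0.4683 ≈ 1.597276514; balance ≈ 5,231.0806.
Account B growth factor: (1 + 0.0055)^84 ≈ 1.585237343; balance ≈ 5,191.6523.
Account A is larger by 39.4283.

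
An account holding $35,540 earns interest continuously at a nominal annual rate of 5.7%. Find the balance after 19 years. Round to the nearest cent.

A = P·e^(rt) = 35,540·e^(0.057·19) = 35,540·e^1.083.
e^1.083 ≈ 2.95352685404, so A ≈ 104,968.3444.

$104,968.34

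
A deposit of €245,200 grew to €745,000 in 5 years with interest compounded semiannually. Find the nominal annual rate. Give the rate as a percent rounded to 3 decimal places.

23.508%

(1 + r/2)^10 = 745,000/245,200 = 3.03834.
1 + r/2 = 3.03834^(1/10) ≈ 1.117541, so r/2 ≈ 0.117541.
r ≈ 2·0.117541 = 23.50826%.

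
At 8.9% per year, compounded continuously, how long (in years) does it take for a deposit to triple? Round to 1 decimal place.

12.3 years

e^(0.089t) = 3, so 0.089t = ln 3 ≈ 1.0986.
t ≈ 1.0986/0.089 ≈ 12.3440.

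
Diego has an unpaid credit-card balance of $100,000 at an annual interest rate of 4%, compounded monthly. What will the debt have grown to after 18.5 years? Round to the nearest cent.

Periodic rate = 4%/12 = 0.00333333; periods = 12·18.5 = 222.
A = 100,000·(1 + 0.04/12)^222 ≈ 100,000·2.09335784382 ≈ 209,335.7844.

$209,335.78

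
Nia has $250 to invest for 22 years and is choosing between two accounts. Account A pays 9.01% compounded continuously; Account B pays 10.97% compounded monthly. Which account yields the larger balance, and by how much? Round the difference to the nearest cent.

Account A growth factor: e^(0.0901·22) = e^1.9822 ≈ 7.25869456; balance ≈ 1,814.6736.
Account B growth factor: (1 + 0.1097/12)^264 ≈ 11.0500563; balance ≈ 2,762.5141.
Account B is larger by 947.8404.

Account B, by $947.84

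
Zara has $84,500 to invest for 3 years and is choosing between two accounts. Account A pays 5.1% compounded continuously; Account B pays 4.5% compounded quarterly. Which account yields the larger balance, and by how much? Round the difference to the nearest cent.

Account A, by $1,829.47

Account A growth factor: e^(0.051·3) = e^0.153 ≈ 1.1653249789; balance ≈ 98,469.9607.
Account B growth factor: (1 + 0.01125)^12 ≈ 1.1436744407; balance ≈ 96,640.4902.
Account A is larger by 1,829.4705.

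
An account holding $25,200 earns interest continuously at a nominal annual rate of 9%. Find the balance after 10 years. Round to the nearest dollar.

A = P·e^(rt) = 25,200·e^(0.09·10) = 25,200·e^0.9.
e^0.9 ≈ 2.4596031112, so A ≈ 61,981.9984.

$61,982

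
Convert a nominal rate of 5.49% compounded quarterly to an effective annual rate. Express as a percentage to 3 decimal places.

One year is 4 periods at 0.013725 each: (1 + 0.013725)^4 ≈ 1.056041.
EAR = 1.056041 − 1 ≈ 5.60406%.

5.604%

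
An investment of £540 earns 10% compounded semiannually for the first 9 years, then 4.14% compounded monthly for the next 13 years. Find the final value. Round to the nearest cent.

£2,224.01

After 9 years at 10%: 540 × 2.406619234 ≈ 1,299.5744.
Then 13 years at 4.14%: 1,299.5744 × 1.711334944 ≈ 2,224.0071.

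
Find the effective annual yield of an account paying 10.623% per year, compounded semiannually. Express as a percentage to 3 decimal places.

10.905%

One year is 2 periods at 0.053115 each: (1 + 0.053115)^2 ≈ 1.109051.
EAR = 1.109051 − 1 ≈ 10.90512%.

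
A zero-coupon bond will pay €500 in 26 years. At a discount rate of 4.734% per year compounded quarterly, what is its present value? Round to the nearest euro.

€147

Periodic rate = 4.734%/4 = 0.011835; 104 periods.
P = 500/(1 + 0.011835)^104 ≈ 500/3.39944936 ≈ 147.0826.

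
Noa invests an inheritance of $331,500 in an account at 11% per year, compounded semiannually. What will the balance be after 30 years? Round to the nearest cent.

Growth factor = (1 + 0.055)^60 ≈ 24.83977044509.
A ≈ 331,500 × 24.83977044509 ≈ 8,234,383.9025.

$8,234,383.90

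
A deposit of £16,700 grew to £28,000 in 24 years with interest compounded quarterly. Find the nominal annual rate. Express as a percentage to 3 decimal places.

2.159%

The 96-period growth factor is 28,000/16,700 = 1.67665.
r/4 = 1.67665^(1/96) − 1 ≈ 0.00539781, so r ≈ 4·0.00539781 = 2.15912%.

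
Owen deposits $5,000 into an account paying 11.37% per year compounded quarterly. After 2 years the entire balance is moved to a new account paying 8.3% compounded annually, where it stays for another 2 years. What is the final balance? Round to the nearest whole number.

After 2 years at 11.37%: 5,000 × 1.251356353 ≈ 6,256.7818.
Then 2 years at 8.3%: 6,256.7818 × 1.172889 ≈ 7,338.5105.

$7,339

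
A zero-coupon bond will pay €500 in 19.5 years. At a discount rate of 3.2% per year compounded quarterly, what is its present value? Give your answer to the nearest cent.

Growth factor = (1 + 0.008)^78 ≈ 1.86175061.
P = 500/1.86175061 ≈ 268.5644.

€268.56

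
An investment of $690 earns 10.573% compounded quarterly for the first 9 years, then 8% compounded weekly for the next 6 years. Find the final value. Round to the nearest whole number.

$2,851

After 9 years at 10.573%: 690 × 2.557962707 ≈ 1,764.9943.
Then 6 years at 8%: 1,764.9943 × 1.615478419 ≈ 2,851.3101.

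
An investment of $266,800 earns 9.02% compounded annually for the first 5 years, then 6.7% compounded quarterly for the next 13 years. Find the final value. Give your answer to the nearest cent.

Phase 1: 266,800·(1 + 0.0902)^5 ≈ 410,881.6194.
Phase 2: 410,881.6194·(1 + 0.01675)^52 ≈ 974,662.2144.

$974,662.21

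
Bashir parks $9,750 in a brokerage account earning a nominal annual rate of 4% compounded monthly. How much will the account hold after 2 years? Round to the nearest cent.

$10,560.64

Growth factor = (1 + 0.04/12)^24 ≈ 1.0831429592.
A ≈ 9,750 × 1.0831429592 ≈ 10,560.6439.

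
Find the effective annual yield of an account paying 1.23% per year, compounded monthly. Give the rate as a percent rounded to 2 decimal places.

1.24%

EAR = (1 + 1.23%/12)^12 − 1 = (1 + 0.001025)^12 − 1.
(1 + 0.001025)^12 ≈ 1.01237, so EAR ≈ 1.23696%.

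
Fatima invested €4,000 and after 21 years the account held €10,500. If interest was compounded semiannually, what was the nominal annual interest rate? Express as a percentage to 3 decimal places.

The 42-period growth factor is 10,500/4,000 = 2.625.
r/2 = 2.625^(1/42) − 1 ≈ 0.0232441, so r ≈ 2·0.0232441 = 4.64883%.

4.649%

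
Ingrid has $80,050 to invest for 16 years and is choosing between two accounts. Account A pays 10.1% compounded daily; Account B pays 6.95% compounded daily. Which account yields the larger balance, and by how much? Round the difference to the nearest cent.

Account A growth factor: (1 + 0.101/365)^5840 ≈ 5.03179338165; balance ≈ 402,795.0602.
Account B growth factor: (1 + 0.0695/365)^5840 ≈ 3.0401113558; balance ≈ 243,360.9140.
Account A is larger by 159,434.1462.

Account A, by $159,434.15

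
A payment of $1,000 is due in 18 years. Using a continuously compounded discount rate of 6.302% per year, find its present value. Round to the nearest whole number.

P = A·e^(−rt) = 1,000·e^(−1.13436).
e^(−1.13436) ≈ 0.321627897, so P ≈ 321.6279.

$322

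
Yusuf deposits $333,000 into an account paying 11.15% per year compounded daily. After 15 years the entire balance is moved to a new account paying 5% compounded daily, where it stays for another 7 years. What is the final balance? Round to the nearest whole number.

Phase 1: 333,000·(1 + 0.1115/365)^5475 ≈ 1,772,926.9162.
Phase 2: 1,772,926.9162·(1 + 0.05/365)^2555 ≈ 2,515,842.7463.

$2,515,843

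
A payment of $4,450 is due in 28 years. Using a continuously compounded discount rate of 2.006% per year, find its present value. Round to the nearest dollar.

P = A·e^(−rt) = 4,450·e^(−0.56168).
e^(−0.56168) ≈ 0.5702502383, so P ≈ 2,537.6136.

$2,538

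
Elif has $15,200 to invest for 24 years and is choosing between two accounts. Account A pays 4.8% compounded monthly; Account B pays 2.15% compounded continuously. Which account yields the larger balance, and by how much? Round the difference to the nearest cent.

Account A, by $22,525.48

A: (1 + 0.004)^288 ≈ 3.1572523051, so 15,200 × 3.1572523051 ≈ 47,990.2350.
B: e^(0.0215·24) = e^0.516 ≈ 1.6753129774, so 15,200 × 1.6753129774 ≈ 25,464.7573.
Difference ≈ 22,525.4778 in favor of A.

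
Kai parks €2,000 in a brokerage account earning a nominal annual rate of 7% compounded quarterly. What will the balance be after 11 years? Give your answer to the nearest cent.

€4,290.86

Periodic rate = 7%/4 = 0.0175; periods = 4·11 = 44.
A = 2,000·(1 + 0.0175)^44 ≈ 2,000·2.145430189 ≈ 4,290.8604.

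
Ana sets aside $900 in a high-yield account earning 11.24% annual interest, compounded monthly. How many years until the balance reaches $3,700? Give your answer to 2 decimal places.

12.64 years

We need (1 + 0.00936667)^(12t) = 4.1111, so 12t = ln 4.1111 / ln 1.009367 ≈ 151.6339.
t ≈ 151.6339/12 = 12.6362 years.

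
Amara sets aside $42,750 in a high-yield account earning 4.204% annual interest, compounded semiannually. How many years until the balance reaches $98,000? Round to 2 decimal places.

We need (1 + 0.02102)^(2t) = 2.2924, so 2t = ln 2.2924 / ln 1.02102 ≈ 39.8805.
t ≈ 39.8805/2 = 19.9402 years.

19.94 years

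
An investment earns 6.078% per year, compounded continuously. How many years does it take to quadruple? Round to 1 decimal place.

22.8 years

e^(0.06078t) = 4, so 0.06078t = ln 4 ≈ 1.3863.
t ≈ 1.3863/0.06078 ≈ 22.8084.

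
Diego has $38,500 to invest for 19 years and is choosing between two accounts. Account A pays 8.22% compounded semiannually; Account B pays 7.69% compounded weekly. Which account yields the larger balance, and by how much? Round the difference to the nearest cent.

Account A, by $12,116.21

A: (1 + 0.0411)^38 ≈ 4.62075525548, so 38,500 × 4.62075525548 ≈ 177,899.0773.
B: (1 + 0.0769/52)^988 ≈ 4.30604863205, so 38,500 × 4.30604863205 ≈ 165,782.8723.
Difference ≈ 12,116.2050 in favor of A.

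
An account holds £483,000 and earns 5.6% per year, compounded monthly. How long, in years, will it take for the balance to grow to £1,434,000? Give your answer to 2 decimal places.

19.48 years

We need (1 + 0.00466667)^(12t) = 2.9689, so 12t = ln 2.9689 / ln 1.004667 ≈ 233.7308.
t ≈ 233.7308/12 = 19.4776 years.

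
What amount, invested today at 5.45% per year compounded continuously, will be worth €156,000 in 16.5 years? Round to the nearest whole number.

€63,472

P = A·e^(−rt) = 156,000·e^(−0.89925).
e^(−0.89925) ≈ 0.406874701362, so P ≈ 63,472.4534.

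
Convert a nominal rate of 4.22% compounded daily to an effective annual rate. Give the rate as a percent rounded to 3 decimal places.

4.310%

One year is 365 periods at 0.000115616 each: (1 + 0.000115616)^365 ≈ 1.043101.
EAR = 1.043101 − 1 ≈ 4.31005%.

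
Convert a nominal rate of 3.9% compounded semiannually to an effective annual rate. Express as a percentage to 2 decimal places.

3.94%

One year is 2 periods at 0.0195 each: (1 + 0.0195)^2 ≈ 1.03938.
EAR = 1.03938 − 1 ≈ 3.93803%.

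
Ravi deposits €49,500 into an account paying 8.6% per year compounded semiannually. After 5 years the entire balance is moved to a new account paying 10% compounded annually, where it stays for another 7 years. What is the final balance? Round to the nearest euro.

€146,959

After 5 years at 8.6%: 49,500 × 1.52350219497 ≈ 75,413.3587.
Then 7 years at 10%: 75,413.3587 × 1.9487171 ≈ 146,959.3016.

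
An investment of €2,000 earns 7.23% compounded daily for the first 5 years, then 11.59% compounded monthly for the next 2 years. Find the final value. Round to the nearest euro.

€3,616

After 5 years at 7.23%: 2,000 × 1.435429635 ≈ 2,870.8593.
Then 2 years at 11.59%: 2,870.8593 × 1.259465916 ≈ 3,615.7494.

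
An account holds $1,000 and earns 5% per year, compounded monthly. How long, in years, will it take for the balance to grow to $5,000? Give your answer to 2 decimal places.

32.26 years

(1 + 0.00416667)^(12t) = 5,000/1,000 = 5.
12t·ln(1 + 0.00416667) = ln(5); 12t = 1.6094/0.00415801 ≈ 387.0693.
t ≈ 32.2558 years.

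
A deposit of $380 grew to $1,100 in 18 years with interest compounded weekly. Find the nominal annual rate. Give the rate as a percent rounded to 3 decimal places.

The 936-period growth factor is 1,100/380 = 2.89474.
r/52 = 2.89474^(1/936) − 1 ≈ 0.00113622, so r ≈ 52·0.00113622 = 5.90832%.

5.908%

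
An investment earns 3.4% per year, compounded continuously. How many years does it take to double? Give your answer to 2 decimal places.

e^(0.034t) = 2, so 0.034t = ln 2 ≈ 0.69315.
t ≈ 0.69315/0.034 ≈ 20.3867.

20.39 years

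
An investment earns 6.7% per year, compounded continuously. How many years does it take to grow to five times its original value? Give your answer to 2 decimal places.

24.02 years

e^(0.067t) = 5, so 0.067t = ln 5 ≈ 1.6094.
t ≈ 1.6094/0.067 ≈ 24.0215.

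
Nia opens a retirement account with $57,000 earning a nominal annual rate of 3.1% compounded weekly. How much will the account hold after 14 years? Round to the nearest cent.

Growth factor = (1 + 0.031/52)^728 ≈ 1.5432192954.
A ≈ 57,000 × 1.5432192954 ≈ 87,963.4998.

$87,963.50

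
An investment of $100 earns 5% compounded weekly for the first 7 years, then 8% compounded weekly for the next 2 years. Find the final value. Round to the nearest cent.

$166.48

After 7 years at 5%: 100 × 1.41882894 ≈ 141.8829.
Then 2 years at 8%: 141.8829 × 1.1733666 ≈ 166.4806.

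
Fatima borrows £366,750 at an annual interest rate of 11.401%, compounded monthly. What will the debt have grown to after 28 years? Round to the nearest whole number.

£8,794,582

Periodic rate = 11.401%/12 = 0.00950083; periods = 12·28 = 336.
A = 366,750·(1 + 0.11401/12)^336 ≈ 366,750·23.97977368483 ≈ 8,794,581.9989.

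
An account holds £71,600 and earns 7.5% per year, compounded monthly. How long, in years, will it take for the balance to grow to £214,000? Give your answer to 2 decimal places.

14.64 years

We need (1 + 0.00625)^(12t) = 2.9888, so 12t = ln 2.9888 / ln 1.00625 ≈ 175.7278.
t ≈ 175.7278/12 = 14.6440 years.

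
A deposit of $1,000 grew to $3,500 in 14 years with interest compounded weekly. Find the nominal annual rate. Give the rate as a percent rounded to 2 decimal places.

8.96%

(1 + r/52)^728 = 3,500/1,000 = 3.5.
1 + r/52 = 3.5^(1/728) ≈ 1.001722, so r/52 ≈ 0.00172231.
r ≈ 52·0.00172231 = 8.95601%.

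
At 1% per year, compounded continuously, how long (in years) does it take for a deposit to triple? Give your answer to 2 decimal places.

e^(0.01t) = 3, so 0.01t = ln 3 ≈ 1.0986.
t ≈ 1.0986/0.01 ≈ 109.8612.

109.86 years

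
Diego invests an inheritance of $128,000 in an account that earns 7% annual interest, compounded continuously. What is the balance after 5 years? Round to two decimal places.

A = P·e^(rt) = 128,000·e^(0.07·5) = 128,000·e^0.35.
e^0.35 ≈ 1.41906754859, so A ≈ 181,640.6462.

$181,640.65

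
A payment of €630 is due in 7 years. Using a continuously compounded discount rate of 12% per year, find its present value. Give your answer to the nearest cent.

€271.98

P = A·e^(−rt) = 630·e^(−0.84).
e^(−0.84) ≈ 0.431710523, so P ≈ 271.9776.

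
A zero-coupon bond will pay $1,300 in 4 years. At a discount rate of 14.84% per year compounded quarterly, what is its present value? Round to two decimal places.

Growth factor = (1 + 0.0371)^16 ≈ 1.791142538.
P = 1,300/1.791142538 ≈ 725.7937.

$725.79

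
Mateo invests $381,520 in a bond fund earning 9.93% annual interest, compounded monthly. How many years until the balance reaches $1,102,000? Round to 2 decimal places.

We need (1 + 0.008275)^(12t) = 2.8884, so 12t = ln 2.8884 / ln 1.008275 ≈ 128.7132.
t ≈ 128.7132/12 = 10.7261 years.

10.73 years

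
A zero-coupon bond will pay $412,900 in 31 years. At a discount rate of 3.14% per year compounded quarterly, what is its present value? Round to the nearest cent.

$156,586.12

Periodic rate = 3.14%/4 = 0.00785; 124 periods.
P = 412,900/(1 + 0.00785)^124 ≈ 412,900/2.63688760052 ≈ 156,586.1207.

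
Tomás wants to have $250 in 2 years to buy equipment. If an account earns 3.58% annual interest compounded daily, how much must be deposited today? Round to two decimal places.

Periodic rate = 3.58%/365 = 0.0000980822; 730 periods.
P = 250/(1 + 0.0358/365)^730 ≈ 250/1.0742218 ≈ 232.7266.

$232.73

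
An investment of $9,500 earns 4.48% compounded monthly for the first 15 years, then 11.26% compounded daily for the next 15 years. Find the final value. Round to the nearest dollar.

After 15 years at 4.48%: 9,500 × 1.95570103208 ≈ 18,579.1598.
Then 15 years at 11.26%: 18,579.1598 × 5.41265392163 ≈ 100,562.5622.

$100,563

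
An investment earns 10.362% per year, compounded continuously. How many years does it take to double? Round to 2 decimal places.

e^(0.10362t) = 2, so 0.10362t = ln 2 ≈ 0.69315.
t ≈ 0.69315/0.10362 ≈ 6.6893.

6.69 years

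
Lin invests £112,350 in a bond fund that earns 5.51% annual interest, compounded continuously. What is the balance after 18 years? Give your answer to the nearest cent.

A = P·e^(rt) = 112,350·e^(0.0551·18) = 112,350·e^0.9918.
e^0.9918 ≈ 2.69608305682, so A ≈ 302,904.9314.

£302,904.93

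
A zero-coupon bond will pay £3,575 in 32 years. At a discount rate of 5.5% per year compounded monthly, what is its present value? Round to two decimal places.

Growth factor = (1 + 0.055/12)^384 ≈ 5.789112212.
P = 3,575/5.789112212 ≈ 617.5386.

£617.54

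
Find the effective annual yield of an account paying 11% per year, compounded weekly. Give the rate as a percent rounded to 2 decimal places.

EAR = (1 + 11%/52)^52 − 1 = (1 + 0.00211538)^52 − 1.
(1 + 0.00211538)^52 ≈ 1.116148, so EAR ≈ 11.61484%.

11.61%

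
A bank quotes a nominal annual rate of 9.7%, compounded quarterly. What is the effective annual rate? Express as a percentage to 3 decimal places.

10.059%

EAR = (1 + 9.7%/4)^4 − 1 = (1 + 0.02425)^4 − 1.
(1 + 0.02425)^4 ≈ 1.100586, so EAR ≈ 10.05858%.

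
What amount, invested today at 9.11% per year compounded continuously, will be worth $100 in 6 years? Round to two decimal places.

P = A·e^(−rt) = 100·e^(−0.5466).
e^(−0.5466) ≈ 0.57891478, so P ≈ 57.8915.

$57.89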